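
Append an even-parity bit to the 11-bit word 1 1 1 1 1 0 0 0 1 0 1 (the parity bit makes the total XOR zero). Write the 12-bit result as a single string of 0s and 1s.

XOR of the 11 data bits: 1⊕1⊕1⊕1⊕1⊕0⊕0⊕0⊕1⊕0⊕1 = 1
Parity bit = 1 (so all 12 bits XOR to 0).

111110001011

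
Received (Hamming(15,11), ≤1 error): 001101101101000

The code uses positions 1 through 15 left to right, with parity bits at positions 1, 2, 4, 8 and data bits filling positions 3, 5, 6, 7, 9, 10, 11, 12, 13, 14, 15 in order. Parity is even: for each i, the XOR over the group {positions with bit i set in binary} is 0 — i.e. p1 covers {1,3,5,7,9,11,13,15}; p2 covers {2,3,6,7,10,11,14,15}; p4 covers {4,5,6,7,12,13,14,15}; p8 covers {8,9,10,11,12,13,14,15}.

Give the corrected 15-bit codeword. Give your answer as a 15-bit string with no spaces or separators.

001101100101000

s1 (pos 1,3,5,7,9,11,13,15): 0⊕1⊕0⊕1⊕1⊕0⊕0⊕0 = 1
s2 (pos 2,3,6,7,10,11,14,15): 0⊕1⊕1⊕1⊕1⊕0⊕0⊕0 = 0
s4 (pos 4,5,6,7,12,13,14,15): 1⊕0⊕1⊕1⊕1⊕0⊕0⊕0 = 0
s8 (pos 8,9,10,11,12,13,14,15): 0⊕1⊕1⊕0⊕1⊕0⊕0⊕0 = 1
Syndrome s8…s1 = 1001 → error at position 9.
Flip position 9: 001101101101000 → 001101100101000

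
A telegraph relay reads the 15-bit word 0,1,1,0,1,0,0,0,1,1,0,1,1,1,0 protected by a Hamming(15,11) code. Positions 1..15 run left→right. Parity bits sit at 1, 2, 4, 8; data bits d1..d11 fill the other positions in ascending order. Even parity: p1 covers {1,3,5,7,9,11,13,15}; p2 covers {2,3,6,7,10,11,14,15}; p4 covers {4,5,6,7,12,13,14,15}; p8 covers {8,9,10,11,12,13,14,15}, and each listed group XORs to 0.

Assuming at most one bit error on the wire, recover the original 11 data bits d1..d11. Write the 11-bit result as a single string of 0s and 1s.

s1 (pos 1,3,5,7,9,11,13,15): 0⊕1⊕1⊕0⊕1⊕0⊕1⊕0 = 0
s2 (pos 2,3,6,7,10,11,14,15): 1⊕1⊕0⊕0⊕1⊕0⊕1⊕0 = 0
s4 (pos 4,5,6,7,12,13,14,15): 0⊕1⊕0⊕0⊕1⊕1⊕1⊕0 = 0
s8 (pos 8,9,10,11,12,13,14,15): 0⊕1⊕1⊕0⊕1⊕1⊕1⊕0 = 1
Syndrome s8…s1 = 1000 → error at position 8.
Flip position 8: 011010001101110 → 011010011101110
Read data bits from positions 3,5,6,7,9,10,11,12,13,14,15: 11001101110

11001101110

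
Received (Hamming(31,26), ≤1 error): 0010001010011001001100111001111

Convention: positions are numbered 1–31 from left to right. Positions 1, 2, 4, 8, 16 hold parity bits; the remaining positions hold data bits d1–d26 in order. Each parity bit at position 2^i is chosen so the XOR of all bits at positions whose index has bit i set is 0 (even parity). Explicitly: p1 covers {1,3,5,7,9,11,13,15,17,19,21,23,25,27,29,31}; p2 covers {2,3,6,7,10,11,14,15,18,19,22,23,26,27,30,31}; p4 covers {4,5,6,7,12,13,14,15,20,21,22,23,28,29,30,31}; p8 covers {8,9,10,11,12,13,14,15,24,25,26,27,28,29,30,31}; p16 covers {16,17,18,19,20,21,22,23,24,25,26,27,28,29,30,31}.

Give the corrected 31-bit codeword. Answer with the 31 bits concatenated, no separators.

s1 (pos 1,3,5,7,9,11,13,15,17,19,21,23,25,27,29,31): 0⊕1⊕0⊕1⊕1⊕0⊕1⊕0⊕0⊕1⊕0⊕1⊕1⊕0⊕1⊕1 = 1
s2 (pos 2,3,6,7,10,11,14,15,18,19,22,23,26,27,30,31): 0⊕1⊕0⊕1⊕0⊕0⊕0⊕0⊕0⊕1⊕0⊕1⊕0⊕0⊕1⊕1 = 0
s4 (pos 4,5,6,7,12,13,14,15,20,21,22,23,28,29,30,31): 0⊕0⊕0⊕1⊕1⊕1⊕0⊕0⊕1⊕0⊕0⊕1⊕1⊕1⊕1⊕1 = 1
s8 (pos 8,9,10,11,12,13,14,15,24,25,26,27,28,29,30,31): 0⊕1⊕0⊕0⊕1⊕1⊕0⊕0⊕1⊕1⊕0⊕0⊕1⊕1⊕1⊕1 = 1
s16 (pos 16,17,18,19,20,21,22,23,24,25,26,27,28,29,30,31): 1⊕0⊕0⊕1⊕1⊕0⊕0⊕1⊕1⊕1⊕0⊕0⊕1⊕1⊕1⊕1 = 0
Syndrome s16…s1 = 01101 → error at position 13.
Flip position 13: 0010001010011001001100111001111 → 0010001010010001001100111001111

0010001010010001001100111001111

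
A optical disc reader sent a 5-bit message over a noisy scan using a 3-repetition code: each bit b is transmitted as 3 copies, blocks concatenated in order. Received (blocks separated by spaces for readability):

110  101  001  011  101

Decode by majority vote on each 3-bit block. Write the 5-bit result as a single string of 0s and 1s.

11011

Block 1 (110): 2 ones → 1
Block 2 (101): 2 ones → 1
Block 3 (001): 1 one → 0
Block 4 (011): 2 ones → 1
Block 5 (101): 2 ones → 1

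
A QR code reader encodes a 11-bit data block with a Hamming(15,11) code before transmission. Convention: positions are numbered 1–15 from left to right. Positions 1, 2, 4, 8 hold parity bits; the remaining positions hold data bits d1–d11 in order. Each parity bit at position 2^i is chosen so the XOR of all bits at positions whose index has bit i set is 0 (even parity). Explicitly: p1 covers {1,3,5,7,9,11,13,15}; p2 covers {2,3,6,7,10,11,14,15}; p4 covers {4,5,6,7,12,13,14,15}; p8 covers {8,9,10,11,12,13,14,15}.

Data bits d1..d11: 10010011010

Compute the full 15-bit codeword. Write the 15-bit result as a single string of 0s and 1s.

Place data at non-parity positions: p1 p2 1 p4 0 0 1 p8 0 0 1 1 0 1 0
p1 (pos 1,3,5,7,9,11,13,15): XOR of data positions = 1⊕0⊕1⊕0⊕1⊕0⊕0 = 1
p2 (pos 2,3,6,7,10,11,14,15): XOR of data positions = 1⊕0⊕1⊕0⊕1⊕1⊕0 = 0
p4 (pos 4,5,6,7,12,13,14,15): XOR of data positions = 0⊕0⊕1⊕1⊕0⊕1⊕0 = 1
p8 (pos 8,9,10,11,12,13,14,15): XOR of data positions = 0⊕0⊕1⊕1⊕0⊕1⊕0 = 1
Codeword: 101100110011010

101100110011010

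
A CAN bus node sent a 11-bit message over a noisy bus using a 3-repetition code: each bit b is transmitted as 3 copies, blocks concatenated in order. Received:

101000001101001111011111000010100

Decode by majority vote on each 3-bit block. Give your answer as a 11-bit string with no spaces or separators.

10010111000

Block 1 (101): 2 ones → 1
Block 2 (000): 0 ones → 0
Block 3 (001): 1 one → 0
Block 4 (101): 2 ones → 1
Block 5 (001): 1 one → 0
Block 6 (111): 3 ones → 1
Block 7 (011): 2 ones → 1
Block 8 (111): 3 ones → 1
Block 9 (000): 0 ones → 0
Block 10 (010): 1 one → 0
Block 11 (100): 1 one → 0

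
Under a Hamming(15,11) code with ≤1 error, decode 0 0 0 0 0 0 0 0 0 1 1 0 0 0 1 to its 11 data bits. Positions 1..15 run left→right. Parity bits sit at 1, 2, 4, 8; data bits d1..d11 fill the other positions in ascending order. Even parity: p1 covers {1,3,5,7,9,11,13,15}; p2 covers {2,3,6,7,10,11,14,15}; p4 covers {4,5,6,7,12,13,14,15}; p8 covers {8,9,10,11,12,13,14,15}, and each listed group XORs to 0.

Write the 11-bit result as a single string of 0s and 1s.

s1 (pos 1,3,5,7,9,11,13,15): 0⊕0⊕0⊕0⊕0⊕1⊕0⊕1 = 0
s2 (pos 2,3,6,7,10,11,14,15): 0⊕0⊕0⊕0⊕1⊕1⊕0⊕1 = 1
s4 (pos 4,5,6,7,12,13,14,15): 0⊕0⊕0⊕0⊕0⊕0⊕0⊕1 = 1
s8 (pos 8,9,10,11,12,13,14,15): 0⊕0⊕1⊕1⊕0⊕0⊕0⊕1 = 1
Syndrome s8…s1 = 1110 → error at position 14.
Flip position 14: 000000000110001 → 000000000110011
Read data bits from positions 3,5,6,7,9,10,11,12,13,14,15: 00000110011

00000110011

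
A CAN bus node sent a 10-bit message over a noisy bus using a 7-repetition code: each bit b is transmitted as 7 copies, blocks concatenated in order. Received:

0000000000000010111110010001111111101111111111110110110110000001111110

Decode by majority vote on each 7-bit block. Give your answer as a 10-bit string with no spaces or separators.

Block 1 (0000000): 0 ones → 0
Block 2 (0000000): 0 ones → 0
Block 3 (1011111): 6 ones → 1
Block 4 (0010001): 2 ones → 0
Block 5 (1111111): 7 ones → 1
Block 6 (0111111): 6 ones → 1
Block 7 (1111110): 6 ones → 1
Block 8 (1101101): 5 ones → 1
Block 9 (1000000): 1 one → 0
Block 10 (1111110): 6 ones → 1

0010111101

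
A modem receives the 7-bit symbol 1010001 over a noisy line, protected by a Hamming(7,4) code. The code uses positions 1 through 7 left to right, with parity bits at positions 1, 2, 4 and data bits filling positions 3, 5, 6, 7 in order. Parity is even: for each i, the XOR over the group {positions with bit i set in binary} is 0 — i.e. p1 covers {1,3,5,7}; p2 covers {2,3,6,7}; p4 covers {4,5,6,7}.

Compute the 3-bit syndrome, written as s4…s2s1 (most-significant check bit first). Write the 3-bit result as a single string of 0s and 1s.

s1 (pos 1,3,5,7): 1⊕1⊕0⊕1 = 1
s2 (pos 2,3,6,7): 0⊕1⊕0⊕1 = 0
s4 (pos 4,5,6,7): 0⊕0⊕0⊕1 = 1
Syndrome s4…s1 = 101 → error at position 5.

101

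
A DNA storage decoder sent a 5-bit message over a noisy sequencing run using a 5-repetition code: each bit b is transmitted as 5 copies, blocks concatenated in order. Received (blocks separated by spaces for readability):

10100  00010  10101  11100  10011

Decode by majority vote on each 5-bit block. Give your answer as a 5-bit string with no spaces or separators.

00111

Block 1 (10100): 2 ones → 0
Block 2 (00010): 1 one → 0
Block 3 (10101): 3 ones → 1
Block 4 (11100): 3 ones → 1
Block 5 (10011): 3 ones → 1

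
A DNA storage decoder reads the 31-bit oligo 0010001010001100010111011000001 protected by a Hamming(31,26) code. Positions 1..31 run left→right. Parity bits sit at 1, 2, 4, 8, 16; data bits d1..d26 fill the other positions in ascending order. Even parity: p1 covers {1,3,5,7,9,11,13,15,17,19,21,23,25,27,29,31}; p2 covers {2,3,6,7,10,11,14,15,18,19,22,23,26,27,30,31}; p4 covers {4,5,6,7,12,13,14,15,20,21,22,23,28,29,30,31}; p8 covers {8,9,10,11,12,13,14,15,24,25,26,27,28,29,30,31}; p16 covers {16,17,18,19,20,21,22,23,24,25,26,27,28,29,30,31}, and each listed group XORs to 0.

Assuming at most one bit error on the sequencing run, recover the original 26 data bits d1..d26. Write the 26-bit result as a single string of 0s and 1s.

10011000110010101011000001

s1 (pos 1,3,5,7,9,11,13,15,17,19,21,23,25,27,29,31): 0⊕1⊕0⊕1⊕1⊕0⊕1⊕0⊕0⊕0⊕1⊕0⊕1⊕0⊕0⊕1 = 1
s2 (pos 2,3,6,7,10,11,14,15,18,19,22,23,26,27,30,31): 0⊕1⊕0⊕1⊕0⊕0⊕1⊕0⊕1⊕0⊕1⊕0⊕0⊕0⊕0⊕1 = 0
s4 (pos 4,5,6,7,12,13,14,15,20,21,22,23,28,29,30,31): 0⊕0⊕0⊕1⊕0⊕1⊕1⊕0⊕1⊕1⊕1⊕0⊕0⊕0⊕0⊕1 = 1
s8 (pos 8,9,10,11,12,13,14,15,24,25,26,27,28,29,30,31): 0⊕1⊕0⊕0⊕0⊕1⊕1⊕0⊕1⊕1⊕0⊕0⊕0⊕0⊕0⊕1 = 0
s16 (pos 16,17,18,19,20,21,22,23,24,25,26,27,28,29,30,31): 0⊕0⊕1⊕0⊕1⊕1⊕1⊕0⊕1⊕1⊕0⊕0⊕0⊕0⊕0⊕1 = 1
Syndrome s16…s1 = 10101 → error at position 21.
Flip position 21: 0010001010001100010111011000001 → 0010001010001100010101011000001
Read data bits from positions 3,5,6,7,9,10,11,12,13,14,15,17,18,19,20,21,22,23,24,25,26,27,28,29,30,31: 10011000110010101011000001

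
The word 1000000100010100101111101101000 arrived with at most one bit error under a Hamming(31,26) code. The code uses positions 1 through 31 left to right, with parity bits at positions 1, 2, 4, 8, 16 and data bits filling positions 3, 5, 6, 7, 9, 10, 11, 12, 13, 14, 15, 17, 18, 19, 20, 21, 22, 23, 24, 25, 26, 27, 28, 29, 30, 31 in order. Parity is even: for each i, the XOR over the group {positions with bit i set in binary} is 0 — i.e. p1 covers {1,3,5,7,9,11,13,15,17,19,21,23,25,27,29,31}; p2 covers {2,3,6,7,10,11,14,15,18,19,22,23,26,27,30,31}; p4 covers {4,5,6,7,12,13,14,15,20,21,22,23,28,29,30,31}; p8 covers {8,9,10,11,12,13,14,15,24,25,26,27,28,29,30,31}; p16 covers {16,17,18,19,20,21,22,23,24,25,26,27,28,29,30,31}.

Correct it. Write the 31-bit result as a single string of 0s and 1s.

s1 (pos 1,3,5,7,9,11,13,15,17,19,21,23,25,27,29,31): 1⊕0⊕0⊕0⊕0⊕0⊕0⊕0⊕1⊕1⊕1⊕1⊕1⊕0⊕0⊕0 = 0
s2 (pos 2,3,6,7,10,11,14,15,18,19,22,23,26,27,30,31): 0⊕0⊕0⊕0⊕0⊕0⊕1⊕0⊕0⊕1⊕1⊕1⊕1⊕0⊕0⊕0 = 1
s4 (pos 4,5,6,7,12,13,14,15,20,21,22,23,28,29,30,31): 0⊕0⊕0⊕0⊕1⊕0⊕1⊕0⊕1⊕1⊕1⊕1⊕1⊕0⊕0⊕0 = 1
s8 (pos 8,9,10,11,12,13,14,15,24,25,26,27,28,29,30,31): 1⊕0⊕0⊕0⊕1⊕0⊕1⊕0⊕0⊕1⊕1⊕0⊕1⊕0⊕0⊕0 = 0
s16 (pos 16,17,18,19,20,21,22,23,24,25,26,27,28,29,30,31): 0⊕1⊕0⊕1⊕1⊕1⊕1⊕1⊕0⊕1⊕1⊕0⊕1⊕0⊕0⊕0 = 1
Syndrome s16…s1 = 10110 → error at position 22.
Flip position 22: 1000000100010100101111101101000 → 1000000100010100101110101101000

1000000100010100101110101101000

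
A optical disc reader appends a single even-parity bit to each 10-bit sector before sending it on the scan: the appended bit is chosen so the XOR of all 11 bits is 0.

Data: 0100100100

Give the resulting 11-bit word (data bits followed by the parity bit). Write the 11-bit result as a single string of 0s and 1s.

XOR of the 10 data bits: 0⊕1⊕0⊕0⊕1⊕0⊕0⊕1⊕0⊕0 = 1
Parity bit = 1 (so all 11 bits XOR to 0).

01001001001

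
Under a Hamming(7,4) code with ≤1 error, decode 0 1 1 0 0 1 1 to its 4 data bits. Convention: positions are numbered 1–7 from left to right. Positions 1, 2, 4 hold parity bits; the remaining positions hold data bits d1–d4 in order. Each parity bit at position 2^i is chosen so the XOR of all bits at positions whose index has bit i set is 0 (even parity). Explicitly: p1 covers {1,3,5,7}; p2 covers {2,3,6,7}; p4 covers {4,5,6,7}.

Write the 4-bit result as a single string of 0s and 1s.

s1 (pos 1,3,5,7): 0⊕1⊕0⊕1 = 0
s2 (pos 2,3,6,7): 1⊕1⊕1⊕1 = 0
s4 (pos 4,5,6,7): 0⊕0⊕1⊕1 = 0
Syndrome s4…s1 = 000 → no error.
Read data bits from positions 3,5,6,7: 1011

1011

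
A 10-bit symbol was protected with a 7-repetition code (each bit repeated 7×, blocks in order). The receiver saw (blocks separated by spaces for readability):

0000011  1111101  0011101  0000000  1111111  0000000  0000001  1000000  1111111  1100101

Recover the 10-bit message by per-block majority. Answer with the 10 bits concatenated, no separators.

0110100011

Block 1 (0000011): 2 ones → 0
Block 2 (1111101): 6 ones → 1
Block 3 (0011101): 4 ones → 1
Block 4 (0000000): 0 ones → 0
Block 5 (1111111): 7 ones → 1
Block 6 (0000000): 0 ones → 0
Block 7 (0000001): 1 one → 0
Block 8 (1000000): 1 one → 0
Block 9 (1111111): 7 ones → 1
Block 10 (1100101): 4 ones → 1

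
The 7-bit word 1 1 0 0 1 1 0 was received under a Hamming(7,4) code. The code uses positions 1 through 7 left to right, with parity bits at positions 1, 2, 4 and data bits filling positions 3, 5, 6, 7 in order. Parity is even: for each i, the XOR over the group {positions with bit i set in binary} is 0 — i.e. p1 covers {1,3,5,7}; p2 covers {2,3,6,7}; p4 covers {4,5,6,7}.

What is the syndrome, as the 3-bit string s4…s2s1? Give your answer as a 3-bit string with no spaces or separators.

000

s1 (pos 1,3,5,7): 1⊕0⊕1⊕0 = 0
s2 (pos 2,3,6,7): 1⊕0⊕1⊕0 = 0
s4 (pos 4,5,6,7): 0⊕1⊕1⊕0 = 0
Syndrome s4…s1 = 000 → no error.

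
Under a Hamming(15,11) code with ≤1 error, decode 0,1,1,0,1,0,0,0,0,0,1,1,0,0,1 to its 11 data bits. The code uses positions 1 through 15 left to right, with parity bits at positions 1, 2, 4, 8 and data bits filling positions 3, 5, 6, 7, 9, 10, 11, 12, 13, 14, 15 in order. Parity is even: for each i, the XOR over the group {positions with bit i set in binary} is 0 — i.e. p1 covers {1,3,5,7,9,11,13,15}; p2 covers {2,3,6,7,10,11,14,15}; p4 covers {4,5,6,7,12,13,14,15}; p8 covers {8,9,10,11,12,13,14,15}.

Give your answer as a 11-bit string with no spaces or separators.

11000010001

s1 (pos 1,3,5,7,9,11,13,15): 0⊕1⊕1⊕0⊕0⊕1⊕0⊕1 = 0
s2 (pos 2,3,6,7,10,11,14,15): 1⊕1⊕0⊕0⊕0⊕1⊕0⊕1 = 0
s4 (pos 4,5,6,7,12,13,14,15): 0⊕1⊕0⊕0⊕1⊕0⊕0⊕1 = 1
s8 (pos 8,9,10,11,12,13,14,15): 0⊕0⊕0⊕1⊕1⊕0⊕0⊕1 = 1
Syndrome s8…s1 = 1100 → error at position 12.
Flip position 12: 011010000011001 → 011010000010001
Read data bits from positions 3,5,6,7,9,10,11,12,13,14,15: 11000010001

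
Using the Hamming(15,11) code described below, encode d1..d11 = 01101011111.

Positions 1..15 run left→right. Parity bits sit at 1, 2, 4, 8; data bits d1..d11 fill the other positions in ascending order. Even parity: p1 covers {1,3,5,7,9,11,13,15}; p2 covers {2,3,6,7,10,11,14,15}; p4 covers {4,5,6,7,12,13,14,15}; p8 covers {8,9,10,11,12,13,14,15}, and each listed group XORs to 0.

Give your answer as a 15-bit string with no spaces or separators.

100011001011111

Place data at non-parity positions: p1 p2 0 p4 1 1 0 p8 1 0 1 1 1 1 1
p1 (pos 1,3,5,7,9,11,13,15): XOR of data positions = 0⊕1⊕0⊕1⊕1⊕1⊕1 = 1
p2 (pos 2,3,6,7,10,11,14,15): XOR of data positions = 0⊕1⊕0⊕0⊕1⊕1⊕1 = 0
p4 (pos 4,5,6,7,12,13,14,15): XOR of data positions = 1⊕1⊕0⊕1⊕1⊕1⊕1 = 0
p8 (pos 8,9,10,11,12,13,14,15): XOR of data positions = 1⊕0⊕1⊕1⊕1⊕1⊕1 = 0
Codeword: 100011001011111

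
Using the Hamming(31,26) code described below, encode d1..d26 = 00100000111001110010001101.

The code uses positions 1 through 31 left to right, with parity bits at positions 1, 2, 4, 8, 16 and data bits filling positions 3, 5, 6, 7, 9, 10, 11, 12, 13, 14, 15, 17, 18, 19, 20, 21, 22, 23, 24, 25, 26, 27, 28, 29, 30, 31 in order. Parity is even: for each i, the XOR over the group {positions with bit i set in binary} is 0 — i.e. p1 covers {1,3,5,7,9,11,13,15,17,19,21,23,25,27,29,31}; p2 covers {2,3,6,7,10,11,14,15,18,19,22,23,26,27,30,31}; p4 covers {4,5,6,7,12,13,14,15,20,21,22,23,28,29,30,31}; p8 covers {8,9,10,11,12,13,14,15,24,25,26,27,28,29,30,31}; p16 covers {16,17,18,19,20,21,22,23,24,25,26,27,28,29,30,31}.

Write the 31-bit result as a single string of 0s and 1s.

0101010100001111001110010001101

Place data at non-parity positions: p1 p2 0 p4 0 1 0 p8 0 0 0 0 1 1 1 p16 0 0 1 1 1 0 0 1 0 0 0 1 1 0 1
p1 (pos 1,3,5,7,9,11,13,15,17,19,21,23,25,27,29,31): XOR of data positions = 0⊕0⊕0⊕0⊕0⊕1⊕1⊕0⊕1⊕1⊕0⊕0⊕0⊕1⊕1 = 0
p2 (pos 2,3,6,7,10,11,14,15,18,19,22,23,26,27,30,31): XOR of data positions = 0⊕1⊕0⊕0⊕0⊕1⊕1⊕0⊕1⊕0⊕0⊕0⊕0⊕0⊕1 = 1
p4 (pos 4,5,6,7,12,13,14,15,20,21,22,23,28,29,30,31): XOR of data positions = 0⊕1⊕0⊕0⊕1⊕1⊕1⊕1⊕1⊕0⊕0⊕1⊕1⊕0⊕1 = 1
p8 (pos 8,9,10,11,12,13,14,15,24,25,26,27,28,29,30,31): XOR of data positions = 0⊕0⊕0⊕0⊕1⊕1⊕1⊕1⊕0⊕0⊕0⊕1⊕1⊕0⊕1 = 1
p16 (pos 16,17,18,19,20,21,22,23,24,25,26,27,28,29,30,31): XOR of data positions = 0⊕0⊕1⊕1⊕1⊕0⊕0⊕1⊕0⊕0⊕0⊕1⊕1⊕0⊕1 = 1
Codeword: 0101010100001111001110010001101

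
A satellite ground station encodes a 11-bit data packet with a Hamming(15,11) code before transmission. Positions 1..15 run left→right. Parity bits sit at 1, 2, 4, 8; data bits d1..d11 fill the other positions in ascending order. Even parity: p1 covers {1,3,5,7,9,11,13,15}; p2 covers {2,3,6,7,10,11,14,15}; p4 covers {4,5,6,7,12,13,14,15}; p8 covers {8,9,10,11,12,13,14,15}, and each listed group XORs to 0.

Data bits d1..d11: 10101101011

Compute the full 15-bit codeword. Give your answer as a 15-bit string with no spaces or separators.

Place data at non-parity positions: p1 p2 1 p4 0 1 0 p8 1 1 0 1 0 1 1
p1 (pos 1,3,5,7,9,11,13,15): XOR of data positions = 1⊕0⊕0⊕1⊕0⊕0⊕1 = 1
p2 (pos 2,3,6,7,10,11,14,15): XOR of data positions = 1⊕1⊕0⊕1⊕0⊕1⊕1 = 1
p4 (pos 4,5,6,7,12,13,14,15): XOR of data positions = 0⊕1⊕0⊕1⊕0⊕1⊕1 = 0
p8 (pos 8,9,10,11,12,13,14,15): XOR of data positions = 1⊕1⊕0⊕1⊕0⊕1⊕1 = 1
Codeword: 111001011101011

111001011101011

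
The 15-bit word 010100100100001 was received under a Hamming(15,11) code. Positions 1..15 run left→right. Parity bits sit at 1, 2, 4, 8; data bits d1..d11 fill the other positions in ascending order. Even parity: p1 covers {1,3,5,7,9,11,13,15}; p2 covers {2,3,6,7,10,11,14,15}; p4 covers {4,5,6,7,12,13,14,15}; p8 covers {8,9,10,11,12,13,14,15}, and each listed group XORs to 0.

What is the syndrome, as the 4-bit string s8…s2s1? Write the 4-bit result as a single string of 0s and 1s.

0100

s1 (pos 1,3,5,7,9,11,13,15): 0⊕0⊕0⊕1⊕0⊕0⊕0⊕1 = 0
s2 (pos 2,3,6,7,10,11,14,15): 1⊕0⊕0⊕1⊕1⊕0⊕0⊕1 = 0
s4 (pos 4,5,6,7,12,13,14,15): 1⊕0⊕0⊕1⊕0⊕0⊕0⊕1 = 1
s8 (pos 8,9,10,11,12,13,14,15): 0⊕0⊕1⊕0⊕0⊕0⊕0⊕1 = 0
Syndrome s8…s1 = 0100 → error at position 4.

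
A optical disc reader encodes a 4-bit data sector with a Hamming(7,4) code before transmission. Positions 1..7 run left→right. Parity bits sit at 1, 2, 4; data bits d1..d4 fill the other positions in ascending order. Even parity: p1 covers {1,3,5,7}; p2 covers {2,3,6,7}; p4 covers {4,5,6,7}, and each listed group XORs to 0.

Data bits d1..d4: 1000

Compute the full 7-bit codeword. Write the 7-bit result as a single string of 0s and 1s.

Place data at non-parity positions: p1 p2 1 p4 0 0 0
p1 (pos 1,3,5,7): XOR of data positions = 1⊕0⊕0 = 1
p2 (pos 2,3,6,7): XOR of data positions = 1⊕0⊕0 = 1
p4 (pos 4,5,6,7): XOR of data positions = 0⊕0⊕0 = 0
Codeword: 1110000

1110000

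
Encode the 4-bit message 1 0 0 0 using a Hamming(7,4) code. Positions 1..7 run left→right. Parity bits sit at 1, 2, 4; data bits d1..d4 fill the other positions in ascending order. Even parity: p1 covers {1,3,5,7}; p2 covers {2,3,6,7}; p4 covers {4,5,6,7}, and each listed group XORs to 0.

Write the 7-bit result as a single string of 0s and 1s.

Place data at non-parity positions: p1 p2 1 p4 0 0 0
p1 (pos 1,3,5,7): XOR of data positions = 1⊕0⊕0 = 1
p2 (pos 2,3,6,7): XOR of data positions = 1⊕0⊕0 = 1
p4 (pos 4,5,6,7): XOR of data positions = 0⊕0⊕0 = 0
Codeword: 1110000

1110000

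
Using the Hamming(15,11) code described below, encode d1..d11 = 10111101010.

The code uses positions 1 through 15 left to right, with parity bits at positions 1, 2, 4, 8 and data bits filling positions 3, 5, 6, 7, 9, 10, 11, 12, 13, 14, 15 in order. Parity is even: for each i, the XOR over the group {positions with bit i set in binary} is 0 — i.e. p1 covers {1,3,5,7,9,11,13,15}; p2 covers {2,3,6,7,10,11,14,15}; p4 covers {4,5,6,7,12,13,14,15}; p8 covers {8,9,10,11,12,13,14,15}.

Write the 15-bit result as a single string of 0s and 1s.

Place data at non-parity positions: p1 p2 1 p4 0 1 1 p8 1 1 0 1 0 1 0
p1 (pos 1,3,5,7,9,11,13,15): XOR of data positions = 1⊕0⊕1⊕1⊕0⊕0⊕0 = 1
p2 (pos 2,3,6,7,10,11,14,15): XOR of data positions = 1⊕1⊕1⊕1⊕0⊕1⊕0 = 1
p4 (pos 4,5,6,7,12,13,14,15): XOR of data positions = 0⊕1⊕1⊕1⊕0⊕1⊕0 = 0
p8 (pos 8,9,10,11,12,13,14,15): XOR of data positions = 1⊕1⊕0⊕1⊕0⊕1⊕0 = 0
Codeword: 111001101101010

111001101101010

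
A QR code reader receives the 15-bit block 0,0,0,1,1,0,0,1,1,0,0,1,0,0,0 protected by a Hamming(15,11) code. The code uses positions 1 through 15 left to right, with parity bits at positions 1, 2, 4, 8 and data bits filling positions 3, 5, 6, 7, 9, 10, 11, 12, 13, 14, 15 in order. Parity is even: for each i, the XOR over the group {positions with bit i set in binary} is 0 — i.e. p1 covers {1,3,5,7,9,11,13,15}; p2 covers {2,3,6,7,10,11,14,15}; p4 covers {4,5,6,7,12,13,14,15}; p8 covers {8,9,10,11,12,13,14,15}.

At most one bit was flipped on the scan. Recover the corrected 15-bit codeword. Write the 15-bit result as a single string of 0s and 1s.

000110011000000

s1 (pos 1,3,5,7,9,11,13,15): 0⊕0⊕1⊕0⊕1⊕0⊕0⊕0 = 0
s2 (pos 2,3,6,7,10,11,14,15): 0⊕0⊕0⊕0⊕0⊕0⊕0⊕0 = 0
s4 (pos 4,5,6,7,12,13,14,15): 1⊕1⊕0⊕0⊕1⊕0⊕0⊕0 = 1
s8 (pos 8,9,10,11,12,13,14,15): 1⊕1⊕0⊕0⊕1⊕0⊕0⊕0 = 1
Syndrome s8…s1 = 1100 → error at position 12.
Flip position 12: 000110011001000 → 000110011000000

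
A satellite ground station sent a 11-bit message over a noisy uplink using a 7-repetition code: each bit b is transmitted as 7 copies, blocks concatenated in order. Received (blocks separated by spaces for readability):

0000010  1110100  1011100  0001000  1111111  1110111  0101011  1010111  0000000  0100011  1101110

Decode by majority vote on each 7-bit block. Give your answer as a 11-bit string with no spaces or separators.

Block 1 (0000010): 1 one → 0
Block 2 (1110100): 4 ones → 1
Block 3 (1011100): 4 ones → 1
Block 4 (0001000): 1 one → 0
Block 5 (1111111): 7 ones → 1
Block 6 (1110111): 6 ones → 1
Block 7 (0101011): 4 ones → 1
Block 8 (1010111): 5 ones → 1
Block 9 (0000000): 0 ones → 0
Block 10 (0100011): 3 ones → 0
Block 11 (1101110): 5 ones → 1

01101111001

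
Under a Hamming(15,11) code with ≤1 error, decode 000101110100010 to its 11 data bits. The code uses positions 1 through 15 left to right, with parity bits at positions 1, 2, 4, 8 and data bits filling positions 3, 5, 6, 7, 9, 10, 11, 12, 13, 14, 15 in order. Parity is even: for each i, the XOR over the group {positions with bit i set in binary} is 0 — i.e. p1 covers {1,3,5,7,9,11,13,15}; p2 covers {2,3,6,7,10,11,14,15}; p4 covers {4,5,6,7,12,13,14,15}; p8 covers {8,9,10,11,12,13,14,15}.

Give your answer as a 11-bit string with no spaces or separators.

00111100010

s1 (pos 1,3,5,7,9,11,13,15): 0⊕0⊕0⊕1⊕0⊕0⊕0⊕0 = 1
s2 (pos 2,3,6,7,10,11,14,15): 0⊕0⊕1⊕1⊕1⊕0⊕1⊕0 = 0
s4 (pos 4,5,6,7,12,13,14,15): 1⊕0⊕1⊕1⊕0⊕0⊕1⊕0 = 0
s8 (pos 8,9,10,11,12,13,14,15): 1⊕0⊕1⊕0⊕0⊕0⊕1⊕0 = 1
Syndrome s8…s1 = 1001 → error at position 9.
Flip position 9: 000101110100010 → 000101111100010
Read data bits from positions 3,5,6,7,9,10,11,12,13,14,15: 00111100010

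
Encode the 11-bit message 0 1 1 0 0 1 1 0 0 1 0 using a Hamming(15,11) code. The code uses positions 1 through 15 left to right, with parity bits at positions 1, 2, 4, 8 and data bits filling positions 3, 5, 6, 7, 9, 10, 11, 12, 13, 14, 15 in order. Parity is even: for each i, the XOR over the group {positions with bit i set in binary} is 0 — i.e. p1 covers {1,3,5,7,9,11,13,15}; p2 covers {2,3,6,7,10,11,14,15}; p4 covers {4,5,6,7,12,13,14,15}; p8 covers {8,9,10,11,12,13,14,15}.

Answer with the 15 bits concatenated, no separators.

000111010110010

Place data at non-parity positions: p1 p2 0 p4 1 1 0 p8 0 1 1 0 0 1 0
p1 (pos 1,3,5,7,9,11,13,15): XOR of data positions = 0⊕1⊕0⊕0⊕1⊕0⊕0 = 0
p2 (pos 2,3,6,7,10,11,14,15): XOR of data positions = 0⊕1⊕0⊕1⊕1⊕1⊕0 = 0
p4 (pos 4,5,6,7,12,13,14,15): XOR of data positions = 1⊕1⊕0⊕0⊕0⊕1⊕0 = 1
p8 (pos 8,9,10,11,12,13,14,15): XOR of data positions = 0⊕1⊕1⊕0⊕0⊕1⊕0 = 1
Codeword: 000111010110010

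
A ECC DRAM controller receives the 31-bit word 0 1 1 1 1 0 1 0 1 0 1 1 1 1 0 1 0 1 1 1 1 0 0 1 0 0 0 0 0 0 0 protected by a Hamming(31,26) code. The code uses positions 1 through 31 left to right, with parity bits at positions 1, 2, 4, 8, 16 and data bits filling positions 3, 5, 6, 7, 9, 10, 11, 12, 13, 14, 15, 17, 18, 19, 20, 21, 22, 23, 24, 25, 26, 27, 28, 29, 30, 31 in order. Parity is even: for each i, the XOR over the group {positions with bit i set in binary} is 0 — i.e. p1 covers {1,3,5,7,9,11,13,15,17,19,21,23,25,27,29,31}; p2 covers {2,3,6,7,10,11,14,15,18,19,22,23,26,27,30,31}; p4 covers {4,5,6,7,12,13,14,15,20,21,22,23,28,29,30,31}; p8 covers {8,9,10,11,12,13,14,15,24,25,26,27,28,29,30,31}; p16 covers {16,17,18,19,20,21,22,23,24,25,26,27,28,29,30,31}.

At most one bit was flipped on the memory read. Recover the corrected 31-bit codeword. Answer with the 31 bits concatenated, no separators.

0011101010111101011110010000000

s1 (pos 1,3,5,7,9,11,13,15,17,19,21,23,25,27,29,31): 0⊕1⊕1⊕1⊕1⊕1⊕1⊕0⊕0⊕1⊕1⊕0⊕0⊕0⊕0⊕0 = 0
s2 (pos 2,3,6,7,10,11,14,15,18,19,22,23,26,27,30,31): 1⊕1⊕0⊕1⊕0⊕1⊕1⊕0⊕1⊕1⊕0⊕0⊕0⊕0⊕0⊕0 = 1
s4 (pos 4,5,6,7,12,13,14,15,20,21,22,23,28,29,30,31): 1⊕1⊕0⊕1⊕1⊕1⊕1⊕0⊕1⊕1⊕0⊕0⊕0⊕0⊕0⊕0 = 0
s8 (pos 8,9,10,11,12,13,14,15,24,25,26,27,28,29,30,31): 0⊕1⊕0⊕1⊕1⊕1⊕1⊕0⊕1⊕0⊕0⊕0⊕0⊕0⊕0⊕0 = 0
s16 (pos 16,17,18,19,20,21,22,23,24,25,26,27,28,29,30,31): 1⊕0⊕1⊕1⊕1⊕1⊕0⊕0⊕1⊕0⊕0⊕0⊕0⊕0⊕0⊕0 = 0
Syndrome s16…s1 = 00010 → error at position 2.
Flip position 2: 0111101010111101011110010000000 → 0011101010111101011110010000000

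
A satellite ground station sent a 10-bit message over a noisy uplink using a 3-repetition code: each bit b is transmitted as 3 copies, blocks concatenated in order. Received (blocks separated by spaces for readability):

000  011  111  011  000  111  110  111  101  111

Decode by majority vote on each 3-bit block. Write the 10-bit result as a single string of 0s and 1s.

0111011111

Block 1 (000): 0 ones → 0
Block 2 (011): 2 ones → 1
Block 3 (111): 3 ones → 1
Block 4 (011): 2 ones → 1
Block 5 (000): 0 ones → 0
Block 6 (111): 3 ones → 1
Block 7 (110): 2 ones → 1
Block 8 (111): 3 ones → 1
Block 9 (101): 2 ones → 1
Block 10 (111): 3 ones → 1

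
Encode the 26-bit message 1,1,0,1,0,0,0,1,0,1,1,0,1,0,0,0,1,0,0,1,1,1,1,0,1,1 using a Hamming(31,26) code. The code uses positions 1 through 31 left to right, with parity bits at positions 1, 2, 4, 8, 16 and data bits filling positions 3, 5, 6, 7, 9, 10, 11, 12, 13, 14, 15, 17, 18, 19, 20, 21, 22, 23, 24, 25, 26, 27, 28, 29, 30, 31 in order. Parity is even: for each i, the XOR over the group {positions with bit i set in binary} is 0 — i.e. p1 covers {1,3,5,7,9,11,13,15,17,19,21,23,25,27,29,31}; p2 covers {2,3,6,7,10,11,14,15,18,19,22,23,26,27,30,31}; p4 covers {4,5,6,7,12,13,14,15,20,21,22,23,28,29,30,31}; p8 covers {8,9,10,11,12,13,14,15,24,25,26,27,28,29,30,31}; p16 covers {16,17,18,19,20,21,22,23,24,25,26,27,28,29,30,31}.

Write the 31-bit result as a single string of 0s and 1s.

1011101100010110010001001111011

Place data at non-parity positions: p1 p2 1 p4 1 0 1 p8 0 0 0 1 0 1 1 p16 0 1 0 0 0 1 0 0 1 1 1 1 0 1 1
p1 (pos 1,3,5,7,9,11,13,15,17,19,21,23,25,27,29,31): XOR of data positions = 1⊕1⊕1⊕0⊕0⊕0⊕1⊕0⊕0⊕0⊕0⊕1⊕1⊕0⊕1 = 1
p2 (pos 2,3,6,7,10,11,14,15,18,19,22,23,26,27,30,31): XOR of data positions = 1⊕0⊕1⊕0⊕0⊕1⊕1⊕1⊕0⊕1⊕0⊕1⊕1⊕1⊕1 = 0
p4 (pos 4,5,6,7,12,13,14,15,20,21,22,23,28,29,30,31): XOR of data positions = 1⊕0⊕1⊕1⊕0⊕1⊕1⊕0⊕0⊕1⊕0⊕1⊕0⊕1⊕1 = 1
p8 (pos 8,9,10,11,12,13,14,15,24,25,26,27,28,29,30,31): XOR of data positions = 0⊕0⊕0⊕1⊕0⊕1⊕1⊕0⊕1⊕1⊕1⊕1⊕0⊕1⊕1 = 1
p16 (pos 16,17,18,19,20,21,22,23,24,25,26,27,28,29,30,31): XOR of data positions = 0⊕1⊕0⊕0⊕0⊕1⊕0⊕0⊕1⊕1⊕1⊕1⊕0⊕1⊕1 = 0
Codeword: 1011101100010110010001001111011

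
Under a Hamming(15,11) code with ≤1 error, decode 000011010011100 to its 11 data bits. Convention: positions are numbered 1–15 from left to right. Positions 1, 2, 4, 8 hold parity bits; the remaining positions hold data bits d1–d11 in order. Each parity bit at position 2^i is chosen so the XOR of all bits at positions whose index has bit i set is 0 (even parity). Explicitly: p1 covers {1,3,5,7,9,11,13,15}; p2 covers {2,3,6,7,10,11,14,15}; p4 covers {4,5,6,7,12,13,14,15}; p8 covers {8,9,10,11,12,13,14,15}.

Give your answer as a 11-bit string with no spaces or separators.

s1 (pos 1,3,5,7,9,11,13,15): 0⊕0⊕1⊕0⊕0⊕1⊕1⊕0 = 1
s2 (pos 2,3,6,7,10,11,14,15): 0⊕0⊕1⊕0⊕0⊕1⊕0⊕0 = 0
s4 (pos 4,5,6,7,12,13,14,15): 0⊕1⊕1⊕0⊕1⊕1⊕0⊕0 = 0
s8 (pos 8,9,10,11,12,13,14,15): 1⊕0⊕0⊕1⊕1⊕1⊕0⊕0 = 0
Syndrome s8…s1 = 0001 → error at position 1.
Flip position 1: 000011010011100 → 100011010011100
Read data bits from positions 3,5,6,7,9,10,11,12,13,14,15: 01100011100

01100011100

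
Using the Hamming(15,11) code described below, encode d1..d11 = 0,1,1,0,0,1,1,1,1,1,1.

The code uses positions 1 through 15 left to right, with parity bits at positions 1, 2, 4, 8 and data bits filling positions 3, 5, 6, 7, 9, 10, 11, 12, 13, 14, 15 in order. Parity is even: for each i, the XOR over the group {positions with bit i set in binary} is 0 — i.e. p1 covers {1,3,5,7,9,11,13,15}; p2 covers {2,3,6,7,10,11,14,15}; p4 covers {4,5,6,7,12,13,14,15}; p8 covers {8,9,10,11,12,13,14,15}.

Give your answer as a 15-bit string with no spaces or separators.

010011000111111

Place data at non-parity positions: p1 p2 0 p4 1 1 0 p8 0 1 1 1 1 1 1
p1 (pos 1,3,5,7,9,11,13,15): XOR of data positions = 0⊕1⊕0⊕0⊕1⊕1⊕1 = 0
p2 (pos 2,3,6,7,10,11,14,15): XOR of data positions = 0⊕1⊕0⊕1⊕1⊕1⊕1 = 1
p4 (pos 4,5,6,7,12,13,14,15): XOR of data positions = 1⊕1⊕0⊕1⊕1⊕1⊕1 = 0
p8 (pos 8,9,10,11,12,13,14,15): XOR of data positions = 0⊕1⊕1⊕1⊕1⊕1⊕1 = 0
Codeword: 010011000111111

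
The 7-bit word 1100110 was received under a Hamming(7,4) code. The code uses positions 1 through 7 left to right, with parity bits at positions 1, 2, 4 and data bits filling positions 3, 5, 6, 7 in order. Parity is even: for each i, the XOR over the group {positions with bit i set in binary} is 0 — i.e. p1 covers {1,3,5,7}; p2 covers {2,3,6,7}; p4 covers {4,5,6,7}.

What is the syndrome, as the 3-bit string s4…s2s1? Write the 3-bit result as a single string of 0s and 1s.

s1 (pos 1,3,5,7): 1⊕0⊕1⊕0 = 0
s2 (pos 2,3,6,7): 1⊕0⊕1⊕0 = 0
s4 (pos 4,5,6,7): 0⊕1⊕1⊕0 = 0
Syndrome s4…s1 = 000 → no error.

000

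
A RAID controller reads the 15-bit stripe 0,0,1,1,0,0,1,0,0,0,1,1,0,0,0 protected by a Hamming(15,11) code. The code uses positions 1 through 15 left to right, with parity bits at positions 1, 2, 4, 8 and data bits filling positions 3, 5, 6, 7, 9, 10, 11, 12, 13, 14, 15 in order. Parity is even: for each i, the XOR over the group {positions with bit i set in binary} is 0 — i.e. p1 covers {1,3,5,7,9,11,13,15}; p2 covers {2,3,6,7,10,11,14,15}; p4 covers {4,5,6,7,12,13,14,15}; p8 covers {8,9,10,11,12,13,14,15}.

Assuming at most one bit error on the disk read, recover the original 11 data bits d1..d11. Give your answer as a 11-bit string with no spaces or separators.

s1 (pos 1,3,5,7,9,11,13,15): 0⊕1⊕0⊕1⊕0⊕1⊕0⊕0 = 1
s2 (pos 2,3,6,7,10,11,14,15): 0⊕1⊕0⊕1⊕0⊕1⊕0⊕0 = 1
s4 (pos 4,5,6,7,12,13,14,15): 1⊕0⊕0⊕1⊕1⊕0⊕0⊕0 = 1
s8 (pos 8,9,10,11,12,13,14,15): 0⊕0⊕0⊕1⊕1⊕0⊕0⊕0 = 0
Syndrome s8…s1 = 0111 → error at position 7.
Flip position 7: 001100100011000 → 001100000011000
Read data bits from positions 3,5,6,7,9,10,11,12,13,14,15: 10000011000

10000011000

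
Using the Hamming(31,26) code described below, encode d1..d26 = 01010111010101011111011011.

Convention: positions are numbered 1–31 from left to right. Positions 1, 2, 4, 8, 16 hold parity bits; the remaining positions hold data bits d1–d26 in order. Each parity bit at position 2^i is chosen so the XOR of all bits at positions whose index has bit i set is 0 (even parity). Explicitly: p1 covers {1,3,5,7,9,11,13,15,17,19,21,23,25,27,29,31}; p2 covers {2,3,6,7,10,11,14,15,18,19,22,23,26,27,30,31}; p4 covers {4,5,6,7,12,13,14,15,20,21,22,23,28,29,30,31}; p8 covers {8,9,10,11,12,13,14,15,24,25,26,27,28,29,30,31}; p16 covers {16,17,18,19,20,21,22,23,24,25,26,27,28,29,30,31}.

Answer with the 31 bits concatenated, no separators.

Place data at non-parity positions: p1 p2 0 p4 1 0 1 p8 0 1 1 1 0 1 0 p16 1 0 1 0 1 1 1 1 1 0 1 1 0 1 1
p1 (pos 1,3,5,7,9,11,13,15,17,19,21,23,25,27,29,31): XOR of data positions = 0⊕1⊕1⊕0⊕1⊕0⊕0⊕1⊕1⊕1⊕1⊕1⊕1⊕0⊕1 = 0
p2 (pos 2,3,6,7,10,11,14,15,18,19,22,23,26,27,30,31): XOR of data positions = 0⊕0⊕1⊕1⊕1⊕1⊕0⊕0⊕1⊕1⊕1⊕0⊕1⊕1⊕1 = 0
p4 (pos 4,5,6,7,12,13,14,15,20,21,22,23,28,29,30,31): XOR of data positions = 1⊕0⊕1⊕1⊕0⊕1⊕0⊕0⊕1⊕1⊕1⊕1⊕0⊕1⊕1 = 0
p8 (pos 8,9,10,11,12,13,14,15,24,25,26,27,28,29,30,31): XOR of data positions = 0⊕1⊕1⊕1⊕0⊕1⊕0⊕1⊕1⊕0⊕1⊕1⊕0⊕1⊕1 = 0
p16 (pos 16,17,18,19,20,21,22,23,24,25,26,27,28,29,30,31): XOR of data positions = 1⊕0⊕1⊕0⊕1⊕1⊕1⊕1⊕1⊕0⊕1⊕1⊕0⊕1⊕1 = 1
Codeword: 0000101001110101101011111011011

0000101001110101101011111011011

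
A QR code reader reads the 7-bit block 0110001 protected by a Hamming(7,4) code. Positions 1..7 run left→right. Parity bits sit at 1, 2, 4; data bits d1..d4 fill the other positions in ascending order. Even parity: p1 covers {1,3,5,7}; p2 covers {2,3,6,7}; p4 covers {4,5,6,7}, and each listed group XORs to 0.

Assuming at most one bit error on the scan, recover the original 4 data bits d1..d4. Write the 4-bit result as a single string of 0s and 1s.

1011

s1 (pos 1,3,5,7): 0⊕1⊕0⊕1 = 0
s2 (pos 2,3,6,7): 1⊕1⊕0⊕1 = 1
s4 (pos 4,5,6,7): 0⊕0⊕0⊕1 = 1
Syndrome s4…s1 = 110 → error at position 6.
Flip position 6: 0110001 → 0110011
Read data bits from positions 3,5,6,7: 1011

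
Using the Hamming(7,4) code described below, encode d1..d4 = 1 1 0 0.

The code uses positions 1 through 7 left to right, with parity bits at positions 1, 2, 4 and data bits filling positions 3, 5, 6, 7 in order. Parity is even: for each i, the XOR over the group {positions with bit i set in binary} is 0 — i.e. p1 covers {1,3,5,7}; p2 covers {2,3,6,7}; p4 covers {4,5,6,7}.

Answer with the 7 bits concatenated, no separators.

0111100

Place data at non-parity positions: p1 p2 1 p4 1 0 0
p1 (pos 1,3,5,7): XOR of data positions = 1⊕1⊕0 = 0
p2 (pos 2,3,6,7): XOR of data positions = 1⊕0⊕0 = 1
p4 (pos 4,5,6,7): XOR of data positions = 1⊕0⊕0 = 1
Codeword: 0111100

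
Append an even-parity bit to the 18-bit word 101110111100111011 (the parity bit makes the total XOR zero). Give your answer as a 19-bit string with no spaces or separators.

1011101111001110111

XOR of the 18 data bits: 1⊕0⊕1⊕1⊕1⊕0⊕1⊕1⊕1⊕1⊕0⊕0⊕1⊕1⊕1⊕0⊕1⊕1 = 1
Parity bit = 1 (so all 19 bits XOR to 0).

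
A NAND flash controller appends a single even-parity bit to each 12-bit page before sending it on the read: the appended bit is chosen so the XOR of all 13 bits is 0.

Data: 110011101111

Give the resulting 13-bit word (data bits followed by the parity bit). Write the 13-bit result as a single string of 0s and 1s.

1100111011111

XOR of the 12 data bits: 1⊕1⊕0⊕0⊕1⊕1⊕1⊕0⊕1⊕1⊕1⊕1 = 1
Parity bit = 1 (so all 13 bits XOR to 0).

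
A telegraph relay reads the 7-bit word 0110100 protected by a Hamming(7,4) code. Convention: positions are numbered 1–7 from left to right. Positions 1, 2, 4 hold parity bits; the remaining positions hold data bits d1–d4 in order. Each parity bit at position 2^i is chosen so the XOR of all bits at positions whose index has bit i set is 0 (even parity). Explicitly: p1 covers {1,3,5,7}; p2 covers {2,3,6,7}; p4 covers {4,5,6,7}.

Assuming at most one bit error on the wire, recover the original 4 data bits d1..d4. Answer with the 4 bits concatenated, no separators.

s1 (pos 1,3,5,7): 0⊕1⊕1⊕0 = 0
s2 (pos 2,3,6,7): 1⊕1⊕0⊕0 = 0
s4 (pos 4,5,6,7): 0⊕1⊕0⊕0 = 1
Syndrome s4…s1 = 100 → error at position 4.
Flip position 4: 0110100 → 0111100
Read data bits from positions 3,5,6,7: 1100

1100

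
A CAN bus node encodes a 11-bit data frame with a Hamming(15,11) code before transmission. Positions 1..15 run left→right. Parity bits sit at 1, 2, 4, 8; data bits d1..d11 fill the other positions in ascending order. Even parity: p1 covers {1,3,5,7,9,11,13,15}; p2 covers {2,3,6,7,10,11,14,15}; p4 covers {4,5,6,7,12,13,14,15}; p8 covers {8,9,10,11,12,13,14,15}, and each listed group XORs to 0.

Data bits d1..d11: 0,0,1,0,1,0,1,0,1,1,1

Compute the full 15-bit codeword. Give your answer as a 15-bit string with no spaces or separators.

Place data at non-parity positions: p1 p2 0 p4 0 1 0 p8 1 0 1 0 1 1 1
p1 (pos 1,3,5,7,9,11,13,15): XOR of data positions = 0⊕0⊕0⊕1⊕1⊕1⊕1 = 0
p2 (pos 2,3,6,7,10,11,14,15): XOR of data positions = 0⊕1⊕0⊕0⊕1⊕1⊕1 = 0
p4 (pos 4,5,6,7,12,13,14,15): XOR of data positions = 0⊕1⊕0⊕0⊕1⊕1⊕1 = 0
p8 (pos 8,9,10,11,12,13,14,15): XOR of data positions = 1⊕0⊕1⊕0⊕1⊕1⊕1 = 1
Codeword: 000001011010111

000001011010111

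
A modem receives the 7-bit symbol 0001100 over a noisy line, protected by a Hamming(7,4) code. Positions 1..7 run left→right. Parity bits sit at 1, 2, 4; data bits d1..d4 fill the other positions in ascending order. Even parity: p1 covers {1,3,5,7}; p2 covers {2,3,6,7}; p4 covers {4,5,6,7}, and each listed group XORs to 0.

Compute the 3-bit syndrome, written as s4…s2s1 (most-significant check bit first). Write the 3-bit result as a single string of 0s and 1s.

001

s1 (pos 1,3,5,7): 0⊕0⊕1⊕0 = 1
s2 (pos 2,3,6,7): 0⊕0⊕0⊕0 = 0
s4 (pos 4,5,6,7): 1⊕1⊕0⊕0 = 0
Syndrome s4…s1 = 001 → error at position 1.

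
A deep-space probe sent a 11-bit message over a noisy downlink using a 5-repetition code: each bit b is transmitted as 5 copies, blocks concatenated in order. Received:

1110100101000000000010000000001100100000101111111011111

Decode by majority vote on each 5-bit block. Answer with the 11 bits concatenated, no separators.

10000010111

Block 1 (11101): 4 ones → 1
Block 2 (00101): 2 ones → 0
Block 3 (00000): 0 ones → 0
Block 4 (00000): 0 ones → 0
Block 5 (10000): 1 one → 0
Block 6 (00000): 0 ones → 0
Block 7 (11001): 3 ones → 1
Block 8 (00000): 0 ones → 0
Block 9 (10111): 4 ones → 1
Block 10 (11110): 4 ones → 1
Block 11 (11111): 5 ones → 1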